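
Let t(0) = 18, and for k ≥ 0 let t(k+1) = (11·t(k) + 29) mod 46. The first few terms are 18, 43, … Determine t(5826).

44

Computing terms: t(0) = 18; t(1) = 43; t(2) = 42; t(3) = 31; t(4) = 2; t(5) = 5; t(6) = 38; t(7) = 33; t(8) = 24; t(9) = 17; t(10) = 32; t(11) = 13; t(12) = 34; t(13) = 35; t(14) = 0; t(15) = 29; t(16) = 26; t(17) = 39; t(18) = 44; t(19) = 7; t(20) = 14; t(21) = 45; t(22) = 18.
The sequence repeats with period 22.
So t(5826) = t(0 + ((5826-0) mod 22)) = t(18) = 44.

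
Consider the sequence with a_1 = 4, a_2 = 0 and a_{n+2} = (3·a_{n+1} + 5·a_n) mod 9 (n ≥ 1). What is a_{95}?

8

Computing terms: a_1 = 4, a_2 = 0, a_3 = 2, a_4 = 6, a_5 = 1, a_6 = 6, a_7 = 5, a_8 = 0, a_9 = 7, a_{10} = 3, a_{11} = 8, a_{12} = 3, a_{13} = 4, a_{14} = 0.
The sequence repeats with period 12.
So a_{95} = a_{1 + ((95-1) mod 12)} = a_{11} = 8.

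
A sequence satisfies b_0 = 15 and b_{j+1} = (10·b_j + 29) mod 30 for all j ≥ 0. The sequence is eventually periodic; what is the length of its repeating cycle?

3

We have b_0 = 15, b_1 = 29, b_2 = 19, b_3 = 9, b_4 = 29.
Since b_4 = b_1 = 29, the sequence is eventually periodic: after a pre-period of length 1 it cycles with period 3.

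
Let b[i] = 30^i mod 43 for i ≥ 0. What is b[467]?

Computing terms: b[0] = 1; b[1] = 30; b[2] = 40; b[3] = 39; b[4] = 9; b[5] = 12; b[6] = 16; b[7] = 7; b[8] = 38; b[9] = 22; b[10] = 15; b[11] = 20; b[12] = 41; b[13] = 26; b[14] = 6; b[15] = 8; b[16] = 25; b[17] = 19; b[18] = 11; b[19] = 29; b[20] = 10; b[21] = 42; b[22] = 13; b[23] = 3; b[24] = 4; b[25] = 34; b[26] = 31; b[27] = 27; b[28] = 36; b[29] = 5; b[30] = 21; b[31] = 28; b[32] = 23; b[33] = 2; b[34] = 17; b[35] = 37; b[36] = 35; b[37] = 18; b[38] = 24; b[39] = 32; b[40] = 14; b[41] = 33; b[42] = 1.
The sequence repeats with period 42.
(467 - 0) mod 42 = 5, so b[467] = b[5] = 12.

12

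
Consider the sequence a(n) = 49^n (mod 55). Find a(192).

Computing terms: a(1) = 49; a(2) = 36; a(3) = 4; a(4) = 31; a(5) = 34; a(6) = 16; a(7) = 14; a(8) = 26; a(9) = 9; a(10) = 1; a(11) = 49.
Since a(11) = a(1) = 49, the sequence is periodic with period 10.
So a(192) = a(1 + ((192-1) mod 10)) = a(2) = 36.

36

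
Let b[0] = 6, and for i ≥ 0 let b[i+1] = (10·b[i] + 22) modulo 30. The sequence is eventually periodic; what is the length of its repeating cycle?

3

b[0] = 6, b[1] = 22, b[2] = 2, b[3] = 12, b[4] = 22.
Since b[4] = b[1] = 22, the sequence is eventually periodic: after a pre-period of length 1 it cycles with period 3.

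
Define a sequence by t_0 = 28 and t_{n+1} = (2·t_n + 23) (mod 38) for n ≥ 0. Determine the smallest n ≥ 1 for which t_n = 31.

t_0 = 28; t_1 = 3; t_2 = 29; t_3 = 5; t_4 = 33; t_5 = 13; t_6 = 11; t_7 = 7; t_8 = 37; t_9 = 21; t_{10} = 27; t_{11} = 1; t_{12} = 25; t_{13} = 35; t_{14} = 17; t_{15} = 19; t_{16} = 23; t_{17} = 31; t_{18} = 9; t_{19} = 3.
Since t_{19} = t_1 = 3, the sequence is eventually periodic: after a pre-period of length 1 it cycles with period 18.
The value 31 first appears (with n ≥ 1) at t_{17}.

17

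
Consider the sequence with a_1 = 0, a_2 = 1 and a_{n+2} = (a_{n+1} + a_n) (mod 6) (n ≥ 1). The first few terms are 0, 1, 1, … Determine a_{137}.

Listing terms: a_1 = 0, a_2 = 1, a_3 = 1, a_4 = 2, a_5 = 3, a_6 = 5, a_7 = 2, a_8 = 1, a_9 = 3, a_{10} = 4, a_{11} = 1, a_{12} = 5, a_{13} = 0, a_{14} = 5, a_{15} = 5, a_{16} = 4, a_{17} = 3, a_{18} = 1, a_{19} = 4, a_{20} = 5, a_{21} = 3, a_{22} = 2, a_{23} = 5, a_{24} = 1, a_{25} = 0, a_{26} = 1.
The sequence repeats with period 24.
(137 - 1) mod 24 = 16, so a_{137} = a_{17} = 3.

3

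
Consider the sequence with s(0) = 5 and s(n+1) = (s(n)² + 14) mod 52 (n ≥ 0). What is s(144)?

31

Listing terms: s(0) = 5, s(1) = 39, s(2) = 27, s(3) = 15, s(4) = 31, s(5) = 39.
Since s(5) = s(1) = 39, the sequence is eventually periodic: after a pre-period of length 1 it cycles with period 4.
For n ≥ 1, s(n) depends only on (n - 1) mod 4. (144 - 1) mod 4 = 3, so s(144) = s(4) = 31.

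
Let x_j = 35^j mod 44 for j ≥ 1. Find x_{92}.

37

x_1 = 35, x_2 = 37, x_3 = 19, x_4 = 5, x_5 = 43, x_6 = 9, x_7 = 7, x_8 = 25, x_9 = 39, x_{10} = 1, x_{11} = 35.
Since x_{11} = x_1 = 35, the sequence is periodic with period 10.
(92 - 1) mod 10 = 1, so x_{92} = x_2 = 37.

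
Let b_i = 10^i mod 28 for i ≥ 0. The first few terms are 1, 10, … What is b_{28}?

4

We have b_0 = 1,  b_1 = 10,  b_2 = 16,  b_3 = 20,  b_4 = 4,  b_5 = 12,  b_6 = 8,  b_7 = 24,  b_8 = 16.
Since b_8 = b_2 = 16, the sequence is eventually periodic: after a pre-period of length 2 it cycles with period 6.
For i ≥ 2, b_i depends only on (i - 2) mod 6. (28 - 2) mod 6 = 2, so b_{28} = b_4 = 4.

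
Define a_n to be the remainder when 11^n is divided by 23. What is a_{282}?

16

We have a_0 = 1, a_1 = 11, a_2 = 6, a_3 = 20, a_4 = 13, a_5 = 5, a_6 = 9, a_7 = 7, a_8 = 8, a_9 = 19, a_{10} = 2, a_{11} = 22, a_{12} = 12, a_{13} = 17, a_{14} = 3, a_{15} = 10, a_{16} = 18, a_{17} = 14, a_{18} = 16, a_{19} = 15, a_{20} = 4, a_{21} = 21, a_{22} = 1.
Since a_{22} = a_0 = 1, the sequence is periodic with period 22.
So a_{282} = a_{0 + ((282-0) mod 22)} = a_{18} = 16.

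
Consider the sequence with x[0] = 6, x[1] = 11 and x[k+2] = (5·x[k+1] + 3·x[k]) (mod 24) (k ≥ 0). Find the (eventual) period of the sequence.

6

x[0] = 6; x[1] = 11; x[2] = 1; x[3] = 14; x[4] = 1; x[5] = 23; x[6] = 22; x[7] = 11; x[8] = 1.
Since (x[7], x[8]) = (x[1], x[2]) = (11, 1) (two consecutive terms determine the rest), the sequence is eventually periodic: after a pre-period of length 1 it cycles with period 6.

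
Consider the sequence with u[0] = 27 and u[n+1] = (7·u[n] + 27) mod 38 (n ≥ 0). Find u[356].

Computing terms: u[0] = 27,  u[1] = 26,  u[2] = 19,  u[3] = 8,  u[4] = 7,  u[5] = 0,  u[6] = 27.
The sequence repeats with period 6.
(356 - 0) mod 6 = 2, so u[356] = u[2] = 19.

19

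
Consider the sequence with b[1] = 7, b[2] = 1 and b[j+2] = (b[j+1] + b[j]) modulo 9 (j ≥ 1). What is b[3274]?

b[1] = 7; b[2] = 1; b[3] = 8; b[4] = 0; b[5] = 8; b[6] = 8; b[7] = 7; b[8] = 6; b[9] = 4; b[10] = 1; b[11] = 5; b[12] = 6; b[13] = 2; b[14] = 8; b[15] = 1; b[16] = 0; b[17] = 1; b[18] = 1; b[19] = 2; b[20] = 3; b[21] = 5; b[22] = 8; b[23] = 4; b[24] = 3; b[25] = 7; b[26] = 1.
Since (b[25], b[26]) = (b[1], b[2]) = (7, 1) (two consecutive terms determine the rest), the sequence is periodic with period 24.
(3274 - 1) mod 24 = 9, so b[3274] = b[10] = 1.

1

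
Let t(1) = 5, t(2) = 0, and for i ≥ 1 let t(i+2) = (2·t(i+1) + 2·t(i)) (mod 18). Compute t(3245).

t(1) = 5; t(2) = 0; t(3) = 10; t(4) = 2; t(5) = 6; t(6) = 16; t(7) = 8; t(8) = 12; t(9) = 4; t(10) = 14; t(11) = 0; t(12) = 10.
Since (t(11), t(12)) = (t(2), t(3)) = (0, 10) (two consecutive terms determine the rest), the sequence is eventually periodic: after a pre-period of length 1 it cycles with period 9.
For i ≥ 2, t(i) depends only on (i - 2) mod 9. (3245 - 2) mod 9 = 3, so t(3245) = t(5) = 6.

6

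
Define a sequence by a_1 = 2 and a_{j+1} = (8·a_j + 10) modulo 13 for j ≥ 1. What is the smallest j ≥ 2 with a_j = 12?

4

Computing terms: a_1 = 2; a_2 = 0; a_3 = 10; a_4 = 12; a_5 = 2.
The sequence repeats with period 4.
The value 12 first appears (with j ≥ 2) at a_4.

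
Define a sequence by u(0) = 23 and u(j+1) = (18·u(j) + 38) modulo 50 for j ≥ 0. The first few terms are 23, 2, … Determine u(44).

48

Computing terms: u(0) = 23, u(1) = 2, u(2) = 24, u(3) = 20, u(4) = 48, u(5) = 2.
Since u(5) = u(1) = 2, the sequence is eventually periodic: after a pre-period of length 1 it cycles with period 4.
For j ≥ 1, u(j) depends only on (j - 1) mod 4. (44 - 1) mod 4 = 3, so u(44) = u(4) = 48.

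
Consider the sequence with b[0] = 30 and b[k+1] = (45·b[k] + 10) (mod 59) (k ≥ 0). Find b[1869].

Computing terms: b[0] = 30, b[1] = 3, b[2] = 27, b[3] = 45, b[4] = 29, b[5] = 17, b[6] = 8, b[7] = 16, b[8] = 22, b[9] = 56, b[10] = 52, b[11] = 49, b[12] = 32, b[13] = 34, b[14] = 6, b[15] = 44, b[16] = 43, b[17] = 57, b[18] = 38, b[19] = 9, b[20] = 2, b[21] = 41, b[22] = 26, b[23] = 0, b[24] = 10, b[25] = 47, b[26] = 1, b[27] = 55, b[28] = 7, b[29] = 30.
Since b[29] = b[0] = 30, the sequence is periodic with period 29.
So b[1869] = b[0 + ((1869-0) mod 29)] = b[13] = 34.

34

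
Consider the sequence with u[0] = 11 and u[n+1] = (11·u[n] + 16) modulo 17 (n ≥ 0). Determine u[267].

0

Computing terms: u[0] = 11, u[1] = 1, u[2] = 10, u[3] = 7, u[4] = 8, u[5] = 2, u[6] = 4, u[7] = 9, u[8] = 13, u[9] = 6, u[10] = 14, u[11] = 0, u[12] = 16, u[13] = 5, u[14] = 3, u[15] = 15, u[16] = 11.
Since u[16] = u[0] = 11, the sequence is periodic with period 16.
(267 - 0) mod 16 = 11, so u[267] = u[11] = 0.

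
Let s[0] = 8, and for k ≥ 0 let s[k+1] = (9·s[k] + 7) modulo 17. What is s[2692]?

Listing terms: s[0] = 8; s[1] = 11; s[2] = 4; s[3] = 9; s[4] = 3; s[5] = 0; s[6] = 7; s[7] = 2; s[8] = 8.
Since s[8] = s[0] = 8, the sequence is periodic with period 8.
So s[2692] = s[0 + ((2692-0) mod 8)] = s[4] = 3.

3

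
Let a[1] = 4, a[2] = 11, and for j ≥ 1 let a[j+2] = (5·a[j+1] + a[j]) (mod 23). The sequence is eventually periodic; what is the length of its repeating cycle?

22

We have a[1] = 4; a[2] = 11; a[3] = 13; a[4] = 7; a[5] = 2; a[6] = 17; a[7] = 18; a[8] = 15; a[9] = 1; a[10] = 20; a[11] = 9; a[12] = 19; a[13] = 12; a[14] = 10; a[15] = 16; a[16] = 21; a[17] = 6; a[18] = 5; a[19] = 8; a[20] = 22; a[21] = 3; a[22] = 14; a[23] = 4; a[24] = 11.
Since (a[23], a[24]) = (a[1], a[2]) = (4, 11) (two consecutive terms determine the rest), the sequence is periodic with period 22.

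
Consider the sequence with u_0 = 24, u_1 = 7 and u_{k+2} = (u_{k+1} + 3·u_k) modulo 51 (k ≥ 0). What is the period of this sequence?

We have u_0 = 24; u_1 = 7; u_2 = 28; u_3 = 49; u_4 = 31; u_5 = 25; u_6 = 16; u_7 = 40; u_8 = 37; u_9 = 4; u_{10} = 13; u_{11} = 25; u_{12} = 13; u_{13} = 37; u_{14} = 25; u_{15} = 34; u_{16} = 7; u_{17} = 7; u_{18} = 28.
Since (u_{17}, u_{18}) = (u_1, u_2) = (7, 28) (two consecutive terms determine the rest), the sequence is eventually periodic: after a pre-period of length 1 it cycles with period 16.

16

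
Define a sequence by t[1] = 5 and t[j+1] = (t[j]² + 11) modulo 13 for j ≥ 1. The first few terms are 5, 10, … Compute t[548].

Computing terms: t[1] = 5,  t[2] = 10,  t[3] = 7,  t[4] = 8,  t[5] = 10.
Since t[5] = t[2] = 10, the sequence is eventually periodic: after a pre-period of length 1 it cycles with period 3.
For j ≥ 2, t[j] depends only on (j - 2) mod 3. (548 - 2) mod 3 = 0, so t[548] = t[2] = 10.

10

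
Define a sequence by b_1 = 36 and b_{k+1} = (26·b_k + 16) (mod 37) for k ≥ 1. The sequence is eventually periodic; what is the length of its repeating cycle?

Computing terms: b_1 = 36, b_2 = 27, b_3 = 15, b_4 = 36.
The sequence repeats with period 3.

3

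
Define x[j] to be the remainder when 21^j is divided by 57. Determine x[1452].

30

x[1] = 21,  x[2] = 42,  x[3] = 27,  x[4] = 54,  x[5] = 51,  x[6] = 45,  x[7] = 33,  x[8] = 9,  x[9] = 18,  x[10] = 36,  x[11] = 15,  x[12] = 30,  x[13] = 3,  x[14] = 6,  x[15] = 12,  x[16] = 24,  x[17] = 48,  x[18] = 39,  x[19] = 21.
Since x[19] = x[1] = 21, the sequence is periodic with period 18.
So x[1452] = x[1 + ((1452-1) mod 18)] = x[12] = 30.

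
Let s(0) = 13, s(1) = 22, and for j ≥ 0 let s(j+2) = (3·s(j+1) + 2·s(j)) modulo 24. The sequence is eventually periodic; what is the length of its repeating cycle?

4

We have s(0) = 13; s(1) = 22; s(2) = 20; s(3) = 8; s(4) = 16; s(5) = 16; s(6) = 8; s(7) = 8; s(8) = 16.
Since (s(7), s(8)) = (s(3), s(4)) = (8, 16) (two consecutive terms determine the rest), the sequence is eventually periodic: after a pre-period of length 3 it cycles with period 4.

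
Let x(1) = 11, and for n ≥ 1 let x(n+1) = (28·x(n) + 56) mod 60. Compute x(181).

56

Computing terms: x(1) = 11, x(2) = 4, x(3) = 48, x(4) = 20, x(5) = 16, x(6) = 24, x(7) = 8, x(8) = 40, x(9) = 36, x(10) = 44, x(11) = 28, x(12) = 0, x(13) = 56, x(14) = 4.
Since x(14) = x(2) = 4, the sequence is eventually periodic: after a pre-period of length 1 it cycles with period 12.
For n ≥ 2, x(n) depends only on (n - 2) mod 12. (181 - 2) mod 12 = 11, so x(181) = x(13) = 56.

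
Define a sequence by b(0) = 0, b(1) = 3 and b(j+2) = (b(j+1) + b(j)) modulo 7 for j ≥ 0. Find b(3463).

Computing terms: b(0) = 0,  b(1) = 3,  b(2) = 3,  b(3) = 6,  b(4) = 2,  b(5) = 1,  b(6) = 3,  b(7) = 4,  b(8) = 0,  b(9) = 4,  b(10) = 4,  b(11) = 1,  b(12) = 5,  b(13) = 6,  b(14) = 4,  b(15) = 3,  b(16) = 0,  b(17) = 3.
The sequence repeats with period 16.
So b(3463) = b(0 + ((3463-0) mod 16)) = b(7) = 4.

4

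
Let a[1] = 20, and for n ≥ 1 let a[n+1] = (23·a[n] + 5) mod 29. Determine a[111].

Computing terms: a[1] = 20; a[2] = 1; a[3] = 28; a[4] = 11; a[5] = 26; a[6] = 23; a[7] = 12; a[8] = 20.
The sequence repeats with period 7.
(111 - 1) mod 7 = 5, so a[111] = a[6] = 23.

23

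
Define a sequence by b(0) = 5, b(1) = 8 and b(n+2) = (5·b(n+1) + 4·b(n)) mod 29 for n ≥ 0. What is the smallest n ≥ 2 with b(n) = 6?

b(0) = 5; b(1) = 8; b(2) = 2; b(3) = 13; b(4) = 15; b(5) = 11; b(6) = 28; b(7) = 10; b(8) = 17; b(9) = 9; b(10) = 26; b(11) = 21; b(12) = 6; b(13) = 27; b(14) = 14; b(15) = 4; b(16) = 18; b(17) = 19; b(18) = 22; b(19) = 12; b(20) = 3; b(21) = 5; b(22) = 8.
Since (b(21), b(22)) = (b(0), b(1)) = (5, 8) (two consecutive terms determine the rest), the sequence is periodic with period 21.
The value 6 first appears (with n ≥ 2) at b(12).

12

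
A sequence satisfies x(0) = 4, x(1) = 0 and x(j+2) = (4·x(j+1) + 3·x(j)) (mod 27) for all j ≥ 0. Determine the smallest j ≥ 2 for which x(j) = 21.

x(0) = 4,  x(1) = 0,  x(2) = 12,  x(3) = 21,  x(4) = 12,  x(5) = 3,  x(6) = 21,  x(7) = 12.
Since (x(6), x(7)) = (x(3), x(4)) = (21, 12) (two consecutive terms determine the rest), the sequence is eventually periodic: after a pre-period of length 3 it cycles with period 3.
The value 21 first appears (with j ≥ 2) at x(3).

3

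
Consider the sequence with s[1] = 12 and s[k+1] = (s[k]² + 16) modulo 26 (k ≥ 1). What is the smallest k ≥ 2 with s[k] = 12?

Listing terms: s[1] = 12; s[2] = 4; s[3] = 6; s[4] = 0; s[5] = 16; s[6] = 12.
The sequence repeats with period 5.
The value 12 next appears (with k ≥ 2) at s[6].

6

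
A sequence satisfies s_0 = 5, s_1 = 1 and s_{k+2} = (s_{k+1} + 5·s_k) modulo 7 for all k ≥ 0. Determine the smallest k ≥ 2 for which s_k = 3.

Listing terms: s_0 = 5, s_1 = 1, s_2 = 5, s_3 = 3, s_4 = 0, s_5 = 1, s_6 = 1, s_7 = 6, s_8 = 4, s_9 = 6, s_{10} = 5, s_{11} = 0, s_{12} = 4, s_{13} = 4, s_{14} = 3, s_{15} = 2, s_{16} = 3, s_{17} = 6, s_{18} = 0, s_{19} = 2, s_{20} = 2, s_{21} = 5, s_{22} = 1.
The sequence repeats with period 21.
The value 3 first appears (with k ≥ 2) at s_3.

3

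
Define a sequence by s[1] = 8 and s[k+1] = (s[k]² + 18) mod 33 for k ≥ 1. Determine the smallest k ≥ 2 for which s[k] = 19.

4

We have s[1] = 8, s[2] = 16, s[3] = 10, s[4] = 19, s[5] = 16.
Since s[5] = s[2] = 16, the sequence is eventually periodic: after a pre-period of length 1 it cycles with period 3.
The value 19 first appears (with k ≥ 2) at s[4].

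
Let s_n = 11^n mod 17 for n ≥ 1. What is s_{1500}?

13

Listing terms: s_1 = 11, s_2 = 2, s_3 = 5, s_4 = 4, s_5 = 10, s_6 = 8, s_7 = 3, s_8 = 16, s_9 = 6, s_{10} = 15, s_{11} = 12, s_{12} = 13, s_{13} = 7, s_{14} = 9, s_{15} = 14, s_{16} = 1, s_{17} = 11.
The sequence repeats with period 16.
(1500 - 1) mod 16 = 11, so s_{1500} = s_{12} = 13.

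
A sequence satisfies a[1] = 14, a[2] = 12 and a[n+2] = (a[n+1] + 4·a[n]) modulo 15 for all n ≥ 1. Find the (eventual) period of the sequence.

24

a[1] = 14; a[2] = 12; a[3] = 8; a[4] = 11; a[5] = 13; a[6] = 12; a[7] = 4; a[8] = 7; a[9] = 8; a[10] = 6; a[11] = 8; a[12] = 2; a[13] = 4; a[14] = 12; a[15] = 13; a[16] = 1; a[17] = 8; a[18] = 12; a[19] = 14; a[20] = 2; a[21] = 13; a[22] = 6; a[23] = 13; a[24] = 7; a[25] = 14; a[26] = 12.
Since (a[25], a[26]) = (a[1], a[2]) = (14, 12) (two consecutive terms determine the rest), the sequence is periodic with period 24.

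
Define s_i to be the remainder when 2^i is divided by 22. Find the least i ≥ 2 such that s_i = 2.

s_1 = 2; s_2 = 4; s_3 = 8; s_4 = 16; s_5 = 10; s_6 = 20; s_7 = 18; s_8 = 14; s_9 = 6; s_{10} = 12; s_{11} = 2.
The sequence repeats with period 10.
The value 2 next appears (with i ≥ 2) at s_{11}.

11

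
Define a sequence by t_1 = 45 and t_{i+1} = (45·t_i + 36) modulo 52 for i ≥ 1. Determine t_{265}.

45

We have t_1 = 45; t_2 = 33; t_3 = 13; t_4 = 49; t_5 = 5; t_6 = 1; t_7 = 29; t_8 = 41; t_9 = 9; t_{10} = 25; t_{11} = 17; t_{12} = 21; t_{13} = 45.
Since t_{13} = t_1 = 45, the sequence is periodic with period 12.
So t_{265} = t_{1 + ((265-1) mod 12)} = t_1 = 45.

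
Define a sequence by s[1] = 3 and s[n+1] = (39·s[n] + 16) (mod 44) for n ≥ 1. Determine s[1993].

11

Listing terms: s[1] = 3, s[2] = 1, s[3] = 11, s[4] = 5, s[5] = 35, s[6] = 17, s[7] = 19, s[8] = 9, s[9] = 15, s[10] = 29, s[11] = 3.
Since s[11] = s[1] = 3, the sequence is periodic with period 10.
So s[1993] = s[1 + ((1993-1) mod 10)] = s[3] = 11.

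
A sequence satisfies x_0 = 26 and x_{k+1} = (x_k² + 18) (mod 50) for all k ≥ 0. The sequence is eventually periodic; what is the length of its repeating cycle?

4

Listing terms: x_0 = 26,  x_1 = 44,  x_2 = 4,  x_3 = 34,  x_4 = 24,  x_5 = 44.
Since x_5 = x_1 = 44, the sequence is eventually periodic: after a pre-period of length 1 it cycles with period 4.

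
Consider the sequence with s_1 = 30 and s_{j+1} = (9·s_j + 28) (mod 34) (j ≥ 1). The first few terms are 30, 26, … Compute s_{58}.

Listing terms: s_1 = 30; s_2 = 26; s_3 = 24; s_4 = 6; s_5 = 14; s_6 = 18; s_7 = 20; s_8 = 4; s_9 = 30.
The sequence repeats with period 8.
So s_{58} = s_{1 + ((58-1) mod 8)} = s_2 = 26.

26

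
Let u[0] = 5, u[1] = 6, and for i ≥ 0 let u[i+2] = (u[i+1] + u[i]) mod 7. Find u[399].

1

Computing terms: u[0] = 5, u[1] = 6, u[2] = 4, u[3] = 3, u[4] = 0, u[5] = 3, u[6] = 3, u[7] = 6, u[8] = 2, u[9] = 1, u[10] = 3, u[11] = 4, u[12] = 0, u[13] = 4, u[14] = 4, u[15] = 1, u[16] = 5, u[17] = 6.
Since (u[16], u[17]) = (u[0], u[1]) = (5, 6) (two consecutive terms determine the rest), the sequence is periodic with period 16.
(399 - 0) mod 16 = 15, so u[399] = u[15] = 1.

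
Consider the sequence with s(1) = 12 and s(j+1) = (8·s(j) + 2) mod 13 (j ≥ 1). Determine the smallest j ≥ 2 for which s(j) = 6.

s(1) = 12, s(2) = 7, s(3) = 6, s(4) = 11, s(5) = 12.
The sequence repeats with period 4.
The value 6 first appears (with j ≥ 2) at s(3).

3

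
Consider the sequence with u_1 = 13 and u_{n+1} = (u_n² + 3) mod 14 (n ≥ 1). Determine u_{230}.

10

u_1 = 13,  u_2 = 4,  u_3 = 5,  u_4 = 0,  u_5 = 3,  u_6 = 12,  u_7 = 7,  u_8 = 10,  u_9 = 5.
Since u_9 = u_3 = 5, the sequence is eventually periodic: after a pre-period of length 2 it cycles with period 6.
For n ≥ 3, u_n depends only on (n - 3) mod 6. (230 - 3) mod 6 = 5, so u_{230} = u_8 = 10.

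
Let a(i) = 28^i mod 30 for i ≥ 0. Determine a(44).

16

Listing terms: a(0) = 1, a(1) = 28, a(2) = 4, a(3) = 22, a(4) = 16, a(5) = 28.
Since a(5) = a(1) = 28, the sequence is eventually periodic: after a pre-period of length 1 it cycles with period 4.
For i ≥ 1, a(i) depends only on (i - 1) mod 4. (44 - 1) mod 4 = 3, so a(44) = a(4) = 16.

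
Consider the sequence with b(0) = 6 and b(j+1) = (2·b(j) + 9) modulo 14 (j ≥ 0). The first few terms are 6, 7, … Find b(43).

7

Computing terms: b(0) = 6, b(1) = 7, b(2) = 9, b(3) = 13, b(4) = 7.
Since b(4) = b(1) = 7, the sequence is eventually periodic: after a pre-period of length 1 it cycles with period 3.
For j ≥ 1, b(j) depends only on (j - 1) mod 3. (43 - 1) mod 3 = 0, so b(43) = b(1) = 7.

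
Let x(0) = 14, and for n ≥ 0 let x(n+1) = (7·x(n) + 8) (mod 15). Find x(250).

We have x(0) = 14,  x(1) = 1,  x(2) = 0,  x(3) = 8,  x(4) = 4,  x(5) = 6,  x(6) = 5,  x(7) = 13,  x(8) = 9,  x(9) = 11,  x(10) = 10,  x(11) = 3,  x(12) = 14.
Since x(12) = x(0) = 14, the sequence is periodic with period 12.
(250 - 0) mod 12 = 10, so x(250) = x(10) = 10.

10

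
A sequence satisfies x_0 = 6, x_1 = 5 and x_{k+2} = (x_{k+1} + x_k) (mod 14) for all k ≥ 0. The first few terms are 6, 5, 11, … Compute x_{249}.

2

Computing terms: x_0 = 6, x_1 = 5, x_2 = 11, x_3 = 2, x_4 = 13, x_5 = 1, x_6 = 0, x_7 = 1, x_8 = 1, x_9 = 2, x_{10} = 3, x_{11} = 5, x_{12} = 8, x_{13} = 13, x_{14} = 7, x_{15} = 6, x_{16} = 13, x_{17} = 5, x_{18} = 4, x_{19} = 9, x_{20} = 13, x_{21} = 8, x_{22} = 7, x_{23} = 1, x_{24} = 8, x_{25} = 9, x_{26} = 3, x_{27} = 12, x_{28} = 1, x_{29} = 13, x_{30} = 0, x_{31} = 13, x_{32} = 13, x_{33} = 12, x_{34} = 11, x_{35} = 9, x_{36} = 6, x_{37} = 1, x_{38} = 7, x_{39} = 8, x_{40} = 1, x_{41} = 9, x_{42} = 10, x_{43} = 5, x_{44} = 1, x_{45} = 6, x_{46} = 7, x_{47} = 13, x_{48} = 6, x_{49} = 5.
The sequence repeats with period 48.
So x_{249} = x_{0 + ((249-0) mod 48)} = x_9 = 2.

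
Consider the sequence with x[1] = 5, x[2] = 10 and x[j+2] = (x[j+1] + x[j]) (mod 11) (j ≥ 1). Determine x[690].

We have x[1] = 5, x[2] = 10, x[3] = 4, x[4] = 3, x[5] = 7, x[6] = 10, x[7] = 6, x[8] = 5, x[9] = 0, x[10] = 5, x[11] = 5, x[12] = 10.
Since (x[11], x[12]) = (x[1], x[2]) = (5, 10) (two consecutive terms determine the rest), the sequence is periodic with period 10.
So x[690] = x[1 + ((690-1) mod 10)] = x[10] = 5.

5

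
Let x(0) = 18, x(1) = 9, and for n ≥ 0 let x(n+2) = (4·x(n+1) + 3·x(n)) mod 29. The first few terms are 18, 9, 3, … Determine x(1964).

20

We have x(0) = 18, x(1) = 9, x(2) = 3, x(3) = 10, x(4) = 20, x(5) = 23, x(6) = 7, x(7) = 10, x(8) = 3, x(9) = 13, x(10) = 3, x(11) = 22, x(12) = 10, x(13) = 19, x(14) = 19, x(15) = 17, x(16) = 9, x(17) = 0, x(18) = 27, x(19) = 21, x(20) = 20, x(21) = 27, x(22) = 23, x(23) = 28, x(24) = 7, x(25) = 25, x(26) = 5, x(27) = 8, x(28) = 18, x(29) = 9.
Since (x(28), x(29)) = (x(0), x(1)) = (18, 9) (two consecutive terms determine the rest), the sequence is periodic with period 28.
So x(1964) = x(0 + ((1964-0) mod 28)) = x(4) = 20.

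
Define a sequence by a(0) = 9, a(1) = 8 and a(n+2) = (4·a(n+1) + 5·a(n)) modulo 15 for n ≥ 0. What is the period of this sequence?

6

Listing terms: a(0) = 9,  a(1) = 8,  a(2) = 2,  a(3) = 3,  a(4) = 7,  a(5) = 13,  a(6) = 12,  a(7) = 8,  a(8) = 2.
Since (a(7), a(8)) = (a(1), a(2)) = (8, 2) (two consecutive terms determine the rest), the sequence is eventually periodic: after a pre-period of length 1 it cycles with period 6.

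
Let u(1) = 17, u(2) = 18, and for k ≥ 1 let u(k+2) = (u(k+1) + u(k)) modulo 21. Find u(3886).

6

Listing terms: u(1) = 17, u(2) = 18, u(3) = 14, u(4) = 11, u(5) = 4, u(6) = 15, u(7) = 19, u(8) = 13, u(9) = 11, u(10) = 3, u(11) = 14, u(12) = 17, u(13) = 10, u(14) = 6, u(15) = 16, u(16) = 1, u(17) = 17, u(18) = 18.
The sequence repeats with period 16.
So u(3886) = u(1 + ((3886-1) mod 16)) = u(14) = 6.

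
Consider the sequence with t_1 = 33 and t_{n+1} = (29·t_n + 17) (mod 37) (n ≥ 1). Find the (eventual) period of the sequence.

12

We have t_1 = 33; t_2 = 12; t_3 = 32; t_4 = 20; t_5 = 5; t_6 = 14; t_7 = 16; t_8 = 0; t_9 = 17; t_{10} = 29; t_{11} = 7; t_{12} = 35; t_{13} = 33.
Since t_{13} = t_1 = 33, the sequence is periodic with period 12.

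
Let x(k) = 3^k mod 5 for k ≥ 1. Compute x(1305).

3

Listing terms: x(1) = 3,  x(2) = 4,  x(3) = 2,  x(4) = 1,  x(5) = 3.
Since x(5) = x(1) = 3, the sequence is periodic with period 4.
(1305 - 1) mod 4 = 0, so x(1305) = x(1) = 3.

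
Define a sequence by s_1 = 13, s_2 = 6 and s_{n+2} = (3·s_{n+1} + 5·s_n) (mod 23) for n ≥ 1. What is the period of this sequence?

22

Listing terms: s_1 = 13; s_2 = 6; s_3 = 14; s_4 = 3; s_5 = 10; s_6 = 22; s_7 = 1; s_8 = 21; s_9 = 22; s_{10} = 10; s_{11} = 2; s_{12} = 10; s_{13} = 17; s_{14} = 9; s_{15} = 20; s_{16} = 13; s_{17} = 1; s_{18} = 22; s_{19} = 2; s_{20} = 1; s_{21} = 13; s_{22} = 21; s_{23} = 13; s_{24} = 6.
Since (s_{23}, s_{24}) = (s_1, s_2) = (13, 6) (two consecutive terms determine the rest), the sequence is periodic with period 22.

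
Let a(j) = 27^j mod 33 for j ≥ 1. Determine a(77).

Computing terms: a(1) = 27; a(2) = 3; a(3) = 15; a(4) = 9; a(5) = 12; a(6) = 27.
Since a(6) = a(1) = 27, the sequence is periodic with period 5.
So a(77) = a(1 + ((77-1) mod 5)) = a(2) = 3.

3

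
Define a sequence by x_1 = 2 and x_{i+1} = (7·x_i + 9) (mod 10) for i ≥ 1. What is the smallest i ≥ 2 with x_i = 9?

We have x_1 = 2, x_2 = 3, x_3 = 0, x_4 = 9, x_5 = 2.
The sequence repeats with period 4.
The value 9 first appears (with i ≥ 2) at x_4.

4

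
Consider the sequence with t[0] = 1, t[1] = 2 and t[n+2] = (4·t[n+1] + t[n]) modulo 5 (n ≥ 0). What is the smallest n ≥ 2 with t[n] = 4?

2

Computing terms: t[0] = 1,  t[1] = 2,  t[2] = 4,  t[3] = 3,  t[4] = 1,  t[5] = 2.
Since (t[4], t[5]) = (t[0], t[1]) = (1, 2) (two consecutive terms determine the rest), the sequence is periodic with period 4.
The value 4 first appears (with n ≥ 2) at t[2].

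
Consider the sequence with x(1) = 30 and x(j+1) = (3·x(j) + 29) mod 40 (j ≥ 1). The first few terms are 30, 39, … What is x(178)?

We have x(1) = 30, x(2) = 39, x(3) = 26, x(4) = 27, x(5) = 30.
Since x(5) = x(1) = 30, the sequence is periodic with period 4.
(178 - 1) mod 4 = 1, so x(178) = x(2) = 39.

39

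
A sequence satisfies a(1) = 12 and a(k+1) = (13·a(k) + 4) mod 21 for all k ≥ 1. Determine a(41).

Listing terms: a(1) = 12,  a(2) = 13,  a(3) = 5,  a(4) = 6,  a(5) = 19,  a(6) = 20,  a(7) = 12.
Since a(7) = a(1) = 12, the sequence is periodic with period 6.
So a(41) = a(1 + ((41-1) mod 6)) = a(5) = 19.

19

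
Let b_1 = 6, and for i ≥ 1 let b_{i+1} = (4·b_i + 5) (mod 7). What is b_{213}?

Listing terms: b_1 = 6; b_2 = 1; b_3 = 2; b_4 = 6.
Since b_4 = b_1 = 6, the sequence is periodic with period 3.
(213 - 1) mod 3 = 2, so b_{213} = b_3 = 2.

2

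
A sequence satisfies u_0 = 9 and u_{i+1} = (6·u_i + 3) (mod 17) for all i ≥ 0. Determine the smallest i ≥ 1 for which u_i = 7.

We have u_0 = 9; u_1 = 6; u_2 = 5; u_3 = 16; u_4 = 14; u_5 = 2; u_6 = 15; u_7 = 8; u_8 = 0; u_9 = 3; u_{10} = 4; u_{11} = 10; u_{12} = 12; u_{13} = 7; u_{14} = 11; u_{15} = 1; u_{16} = 9.
The sequence repeats with period 16.
The value 7 first appears (with i ≥ 1) at u_{13}.

13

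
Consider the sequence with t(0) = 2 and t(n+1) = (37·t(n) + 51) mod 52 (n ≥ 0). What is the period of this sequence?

12

We have t(0) = 2,  t(1) = 21,  t(2) = 48,  t(3) = 7,  t(4) = 50,  t(5) = 29,  t(6) = 32,  t(7) = 39,  t(8) = 38,  t(9) = 1,  t(10) = 36,  t(11) = 31,  t(12) = 2.
The sequence repeats with period 12.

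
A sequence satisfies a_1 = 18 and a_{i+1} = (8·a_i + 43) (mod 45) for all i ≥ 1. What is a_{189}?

18

We have a_1 = 18, a_2 = 7, a_3 = 9, a_4 = 25, a_5 = 18.
The sequence repeats with period 4.
(189 - 1) mod 4 = 0, so a_{189} = a_1 = 18.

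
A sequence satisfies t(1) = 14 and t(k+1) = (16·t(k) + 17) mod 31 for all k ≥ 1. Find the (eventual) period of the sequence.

5

We have t(1) = 14, t(2) = 24, t(3) = 29, t(4) = 16, t(5) = 25, t(6) = 14.
Since t(6) = t(1) = 14, the sequence is periodic with period 5.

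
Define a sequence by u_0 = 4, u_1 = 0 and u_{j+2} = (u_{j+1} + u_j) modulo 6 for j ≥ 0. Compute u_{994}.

4

We have u_0 = 4,  u_1 = 0,  u_2 = 4,  u_3 = 4,  u_4 = 2,  u_5 = 0,  u_6 = 2,  u_7 = 2,  u_8 = 4,  u_9 = 0.
The sequence repeats with period 8.
(994 - 0) mod 8 = 2, so u_{994} = u_2 = 4.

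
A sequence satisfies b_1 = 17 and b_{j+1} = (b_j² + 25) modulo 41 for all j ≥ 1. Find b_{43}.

4

b_1 = 17; b_2 = 27; b_3 = 16; b_4 = 35; b_5 = 20; b_6 = 15; b_7 = 4; b_8 = 0; b_9 = 25; b_{10} = 35.
Since b_{10} = b_4 = 35, the sequence is eventually periodic: after a pre-period of length 3 it cycles with period 6.
For j ≥ 4, b_j depends only on (j - 4) mod 6. (43 - 4) mod 6 = 3, so b_{43} = b_7 = 4.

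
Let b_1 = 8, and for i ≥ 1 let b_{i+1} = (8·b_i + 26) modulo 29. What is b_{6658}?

25

b_1 = 8,  b_2 = 3,  b_3 = 21,  b_4 = 20,  b_5 = 12,  b_6 = 6,  b_7 = 16,  b_8 = 9,  b_9 = 11,  b_{10} = 27,  b_{11} = 10,  b_{12} = 19,  b_{13} = 4,  b_{14} = 0,  b_{15} = 26,  b_{16} = 2,  b_{17} = 13,  b_{18} = 14,  b_{19} = 22,  b_{20} = 28,  b_{21} = 18,  b_{22} = 25,  b_{23} = 23,  b_{24} = 7,  b_{25} = 24,  b_{26} = 15,  b_{27} = 1,  b_{28} = 5,  b_{29} = 8.
Since b_{29} = b_1 = 8, the sequence is periodic with period 28.
(6658 - 1) mod 28 = 21, so b_{6658} = b_{22} = 25.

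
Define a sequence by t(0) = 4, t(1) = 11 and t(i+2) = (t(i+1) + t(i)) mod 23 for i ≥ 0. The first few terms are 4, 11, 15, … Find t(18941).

We have t(0) = 4; t(1) = 11; t(2) = 15; t(3) = 3; t(4) = 18; t(5) = 21; t(6) = 16; t(7) = 14; t(8) = 7; t(9) = 21; t(10) = 5; t(11) = 3; t(12) = 8; t(13) = 11; t(14) = 19; t(15) = 7; t(16) = 3; t(17) = 10; t(18) = 13; t(19) = 0; t(20) = 13; t(21) = 13; t(22) = 3; t(23) = 16; t(24) = 19; t(25) = 12; t(26) = 8; t(27) = 20; t(28) = 5; t(29) = 2; t(30) = 7; t(31) = 9; t(32) = 16; t(33) = 2; t(34) = 18; t(35) = 20; t(36) = 15; t(37) = 12; t(38) = 4; t(39) = 16; t(40) = 20; t(41) = 13; t(42) = 10; t(43) = 0; t(44) = 10; t(45) = 10; t(46) = 20; t(47) = 7; t(48) = 4; t(49) = 11.
Since (t(48), t(49)) = (t(0), t(1)) = (4, 11) (two consecutive terms determine the rest), the sequence is periodic with period 48.
So t(18941) = t(0 + ((18941-0) mod 48)) = t(29) = 2.

2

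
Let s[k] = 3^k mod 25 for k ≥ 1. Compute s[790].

24

Listing terms: s[1] = 3; s[2] = 9; s[3] = 2; s[4] = 6; s[5] = 18; s[6] = 4; s[7] = 12; s[8] = 11; s[9] = 8; s[10] = 24; s[11] = 22; s[12] = 16; s[13] = 23; s[14] = 19; s[15] = 7; s[16] = 21; s[17] = 13; s[18] = 14; s[19] = 17; s[20] = 1; s[21] = 3.
Since s[21] = s[1] = 3, the sequence is periodic with period 20.
(790 - 1) mod 20 = 9, so s[790] = s[10] = 24.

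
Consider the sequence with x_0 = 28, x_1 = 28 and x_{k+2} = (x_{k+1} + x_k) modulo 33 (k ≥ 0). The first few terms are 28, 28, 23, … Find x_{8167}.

27

x_0 = 28; x_1 = 28; x_2 = 23; x_3 = 18; x_4 = 8; x_5 = 26; x_6 = 1; x_7 = 27; x_8 = 28; x_9 = 22; x_{10} = 17; x_{11} = 6; x_{12} = 23; x_{13} = 29; x_{14} = 19; x_{15} = 15; x_{16} = 1; x_{17} = 16; x_{18} = 17; x_{19} = 0; x_{20} = 17; x_{21} = 17; x_{22} = 1; x_{23} = 18; x_{24} = 19; x_{25} = 4; x_{26} = 23; x_{27} = 27; x_{28} = 17; x_{29} = 11; x_{30} = 28; x_{31} = 6; x_{32} = 1; x_{33} = 7; x_{34} = 8; x_{35} = 15; x_{36} = 23; x_{37} = 5; x_{38} = 28; x_{39} = 0; x_{40} = 28; x_{41} = 28.
Since (x_{40}, x_{41}) = (x_0, x_1) = (28, 28) (two consecutive terms determine the rest), the sequence is periodic with period 40.
(8167 - 0) mod 40 = 7, so x_{8167} = x_7 = 27.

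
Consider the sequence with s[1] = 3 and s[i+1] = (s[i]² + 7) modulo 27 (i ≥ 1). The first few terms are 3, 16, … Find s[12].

Computing terms: s[1] = 3,  s[2] = 16,  s[3] = 20,  s[4] = 2,  s[5] = 11,  s[6] = 20.
Since s[6] = s[3] = 20, the sequence is eventually periodic: after a pre-period of length 2 it cycles with period 3.
For i ≥ 3, s[i] depends only on (i - 3) mod 3. (12 - 3) mod 3 = 0, so s[12] = s[3] = 20.

20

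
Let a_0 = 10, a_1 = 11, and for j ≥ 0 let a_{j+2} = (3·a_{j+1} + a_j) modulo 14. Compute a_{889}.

3

Listing terms: a_0 = 10; a_1 = 11; a_2 = 1; a_3 = 0; a_4 = 1; a_5 = 3; a_6 = 10; a_7 = 5; a_8 = 11; a_9 = 10; a_{10} = 13; a_{11} = 7; a_{12} = 6; a_{13} = 11; a_{14} = 11; a_{15} = 2; a_{16} = 3; a_{17} = 11; a_{18} = 8; a_{19} = 7; a_{20} = 1; a_{21} = 10; a_{22} = 3; a_{23} = 5; a_{24} = 4; a_{25} = 3; a_{26} = 13; a_{27} = 0; a_{28} = 13; a_{29} = 11; a_{30} = 4; a_{31} = 9; a_{32} = 3; a_{33} = 4; a_{34} = 1; a_{35} = 7; a_{36} = 8; a_{37} = 3; a_{38} = 3; a_{39} = 12; a_{40} = 11; a_{41} = 3; a_{42} = 6; a_{43} = 7; a_{44} = 13; a_{45} = 4; a_{46} = 11; a_{47} = 9; a_{48} = 10; a_{49} = 11.
Since (a_{48}, a_{49}) = (a_0, a_1) = (10, 11) (two consecutive terms determine the rest), the sequence is periodic with period 48.
(889 - 0) mod 48 = 25, so a_{889} = a_{25} = 3.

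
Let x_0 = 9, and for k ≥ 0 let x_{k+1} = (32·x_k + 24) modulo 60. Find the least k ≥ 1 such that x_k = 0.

3

Computing terms: x_0 = 9; x_1 = 12; x_2 = 48; x_3 = 0; x_4 = 24; x_5 = 12.
Since x_5 = x_1 = 12, the sequence is eventually periodic: after a pre-period of length 1 it cycles with period 4.
The value 0 first appears (with k ≥ 1) at x_3.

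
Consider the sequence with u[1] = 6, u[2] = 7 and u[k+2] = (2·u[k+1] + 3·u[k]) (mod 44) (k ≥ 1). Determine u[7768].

21

u[1] = 6,  u[2] = 7,  u[3] = 32,  u[4] = 41,  u[5] = 2,  u[6] = 39,  u[7] = 40,  u[8] = 21,  u[9] = 30,  u[10] = 35,  u[11] = 28,  u[12] = 29,  u[13] = 10,  u[14] = 19,  u[15] = 24,  u[16] = 17,  u[17] = 18,  u[18] = 43,  u[19] = 8,  u[20] = 13,  u[21] = 6,  u[22] = 7.
The sequence repeats with period 20.
So u[7768] = u[1 + ((7768-1) mod 20)] = u[8] = 21.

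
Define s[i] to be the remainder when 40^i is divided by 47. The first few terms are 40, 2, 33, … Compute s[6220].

32

Listing terms: s[1] = 40,  s[2] = 2,  s[3] = 33,  s[4] = 4,  s[5] = 19,  s[6] = 8,  s[7] = 38,  s[8] = 16,  s[9] = 29,  s[10] = 32,  s[11] = 11,  s[12] = 17,  s[13] = 22,  s[14] = 34,  s[15] = 44,  s[16] = 21,  s[17] = 41,  s[18] = 42,  s[19] = 35,  s[20] = 37,  s[21] = 23,  s[22] = 27,  s[23] = 46,  s[24] = 7,  s[25] = 45,  s[26] = 14,  s[27] = 43,  s[28] = 28,  s[29] = 39,  s[30] = 9,  s[31] = 31,  s[32] = 18,  s[33] = 15,  s[34] = 36,  s[35] = 30,  s[36] = 25,  s[37] = 13,  s[38] = 3,  s[39] = 26,  s[40] = 6,  s[41] = 5,  s[42] = 12,  s[43] = 10,  s[44] = 24,  s[45] = 20,  s[46] = 1,  s[47] = 40.
The sequence repeats with period 46.
So s[6220] = s[1 + ((6220-1) mod 46)] = s[10] = 32.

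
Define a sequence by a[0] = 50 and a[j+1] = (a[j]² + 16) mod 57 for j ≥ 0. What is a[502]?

14

a[0] = 50, a[1] = 8, a[2] = 23, a[3] = 32, a[4] = 14, a[5] = 41, a[6] = 44, a[7] = 14.
Since a[7] = a[4] = 14, the sequence is eventually periodic: after a pre-period of length 4 it cycles with period 3.
For j ≥ 4, a[j] depends only on (j - 4) mod 3. (502 - 4) mod 3 = 0, so a[502] = a[4] = 14.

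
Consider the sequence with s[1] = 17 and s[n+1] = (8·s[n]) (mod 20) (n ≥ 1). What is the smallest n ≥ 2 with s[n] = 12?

5

Listing terms: s[1] = 17; s[2] = 16; s[3] = 8; s[4] = 4; s[5] = 12; s[6] = 16.
Since s[6] = s[2] = 16, the sequence is eventually periodic: after a pre-period of length 1 it cycles with period 4.
The value 12 first appears (with n ≥ 2) at s[5].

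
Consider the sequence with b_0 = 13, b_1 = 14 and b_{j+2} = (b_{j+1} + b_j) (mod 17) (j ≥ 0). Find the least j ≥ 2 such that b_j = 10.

2

We have b_0 = 13, b_1 = 14, b_2 = 10, b_3 = 7, b_4 = 0, b_5 = 7, b_6 = 7, b_7 = 14, b_8 = 4, b_9 = 1, b_{10} = 5, b_{11} = 6, b_{12} = 11, b_{13} = 0, b_{14} = 11, b_{15} = 11, b_{16} = 5, b_{17} = 16, b_{18} = 4, b_{19} = 3, b_{20} = 7, b_{21} = 10, b_{22} = 0, b_{23} = 10, b_{24} = 10, b_{25} = 3, b_{26} = 13, b_{27} = 16, b_{28} = 12, b_{29} = 11, b_{30} = 6, b_{31} = 0, b_{32} = 6, b_{33} = 6, b_{34} = 12, b_{35} = 1, b_{36} = 13, b_{37} = 14.
Since (b_{36}, b_{37}) = (b_0, b_1) = (13, 14) (two consecutive terms determine the rest), the sequence is periodic with period 36.
The value 10 first appears (with j ≥ 2) at b_2.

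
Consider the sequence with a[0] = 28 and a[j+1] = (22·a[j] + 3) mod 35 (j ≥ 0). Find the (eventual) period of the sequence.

28

Listing terms: a[0] = 28; a[1] = 24; a[2] = 6; a[3] = 30; a[4] = 33; a[5] = 29; a[6] = 11; a[7] = 0; a[8] = 3; a[9] = 34; a[10] = 16; a[11] = 5; a[12] = 8; a[13] = 4; a[14] = 21; a[15] = 10; a[16] = 13; a[17] = 9; a[18] = 26; a[19] = 15; a[20] = 18; a[21] = 14; a[22] = 31; a[23] = 20; a[24] = 23; a[25] = 19; a[26] = 1; a[27] = 25; a[28] = 28.
The sequence repeats with period 28.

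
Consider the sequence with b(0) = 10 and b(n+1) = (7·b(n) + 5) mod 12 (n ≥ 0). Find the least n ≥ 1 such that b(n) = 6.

We have b(0) = 10,  b(1) = 3,  b(2) = 2,  b(3) = 7,  b(4) = 6,  b(5) = 11,  b(6) = 10.
Since b(6) = b(0) = 10, the sequence is periodic with period 6.
The value 6 first appears (with n ≥ 1) at b(4).

4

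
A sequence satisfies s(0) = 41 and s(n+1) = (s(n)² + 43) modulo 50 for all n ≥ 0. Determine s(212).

9

s(0) = 41, s(1) = 24, s(2) = 19, s(3) = 4, s(4) = 9, s(5) = 24.
Since s(5) = s(1) = 24, the sequence is eventually periodic: after a pre-period of length 1 it cycles with period 4.
For n ≥ 1, s(n) depends only on (n - 1) mod 4. (212 - 1) mod 4 = 3, so s(212) = s(4) = 9.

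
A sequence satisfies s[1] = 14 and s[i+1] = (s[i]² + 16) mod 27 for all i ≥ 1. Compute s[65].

We have s[1] = 14,  s[2] = 23,  s[3] = 5,  s[4] = 14.
Since s[4] = s[1] = 14, the sequence is periodic with period 3.
So s[65] = s[1 + ((65-1) mod 3)] = s[2] = 23.

23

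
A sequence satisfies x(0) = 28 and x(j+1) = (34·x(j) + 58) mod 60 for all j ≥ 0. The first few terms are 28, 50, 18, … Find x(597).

We have x(0) = 28, x(1) = 50, x(2) = 18, x(3) = 10, x(4) = 38, x(5) = 30, x(6) = 58, x(7) = 50.
Since x(7) = x(1) = 50, the sequence is eventually periodic: after a pre-period of length 1 it cycles with period 6.
For j ≥ 1, x(j) depends only on (j - 1) mod 6. (597 - 1) mod 6 = 2, so x(597) = x(3) = 10.

10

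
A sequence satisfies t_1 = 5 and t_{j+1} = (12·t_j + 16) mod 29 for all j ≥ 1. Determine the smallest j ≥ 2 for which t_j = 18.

2

Computing terms: t_1 = 5,  t_2 = 18,  t_3 = 0,  t_4 = 16,  t_5 = 5.
The sequence repeats with period 4.
The value 18 first appears (with j ≥ 2) at t_2.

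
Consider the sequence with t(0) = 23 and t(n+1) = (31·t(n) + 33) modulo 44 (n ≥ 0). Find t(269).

We have t(0) = 23, t(1) = 42, t(2) = 15, t(3) = 14, t(4) = 27, t(5) = 34, t(6) = 31, t(7) = 26, t(8) = 3, t(9) = 38, t(10) = 23.
Since t(10) = t(0) = 23, the sequence is periodic with period 10.
So t(269) = t(0 + ((269-0) mod 10)) = t(9) = 38.

38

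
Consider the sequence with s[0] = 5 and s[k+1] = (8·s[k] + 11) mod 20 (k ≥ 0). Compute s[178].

19

Listing terms: s[0] = 5; s[1] = 11; s[2] = 19; s[3] = 3; s[4] = 15; s[5] = 11.
Since s[5] = s[1] = 11, the sequence is eventually periodic: after a pre-period of length 1 it cycles with period 4.
For k ≥ 1, s[k] depends only on (k - 1) mod 4. (178 - 1) mod 4 = 1, so s[178] = s[2] = 19.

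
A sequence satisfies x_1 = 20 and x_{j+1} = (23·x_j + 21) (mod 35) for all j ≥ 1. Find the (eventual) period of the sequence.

12

We have x_1 = 20,  x_2 = 26,  x_3 = 24,  x_4 = 13,  x_5 = 5,  x_6 = 31,  x_7 = 34,  x_8 = 33,  x_9 = 10,  x_{10} = 6,  x_{11} = 19,  x_{12} = 3,  x_{13} = 20.
The sequence repeats with period 12.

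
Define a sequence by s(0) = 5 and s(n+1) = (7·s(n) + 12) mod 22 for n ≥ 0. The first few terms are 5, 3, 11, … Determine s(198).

Listing terms: s(0) = 5; s(1) = 3; s(2) = 11; s(3) = 1; s(4) = 19; s(5) = 13; s(6) = 15; s(7) = 7; s(8) = 17; s(9) = 21; s(10) = 5.
Since s(10) = s(0) = 5, the sequence is periodic with period 10.
(198 - 0) mod 10 = 8, so s(198) = s(8) = 17.

17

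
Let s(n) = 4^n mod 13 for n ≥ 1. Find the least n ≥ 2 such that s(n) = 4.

7

Listing terms: s(1) = 4,  s(2) = 3,  s(3) = 12,  s(4) = 9,  s(5) = 10,  s(6) = 1,  s(7) = 4.
Since s(7) = s(1) = 4, the sequence is periodic with period 6.
The value 4 next appears (with n ≥ 2) at s(7).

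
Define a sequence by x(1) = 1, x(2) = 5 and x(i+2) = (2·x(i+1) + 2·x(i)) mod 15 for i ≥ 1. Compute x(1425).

6

We have x(1) = 1, x(2) = 5, x(3) = 12, x(4) = 4, x(5) = 2, x(6) = 12, x(7) = 13, x(8) = 5, x(9) = 6, x(10) = 7, x(11) = 11, x(12) = 6, x(13) = 4, x(14) = 5, x(15) = 3, x(16) = 1, x(17) = 8, x(18) = 3, x(19) = 7, x(20) = 5, x(21) = 9, x(22) = 13, x(23) = 14, x(24) = 9, x(25) = 1, x(26) = 5.
The sequence repeats with period 24.
So x(1425) = x(1 + ((1425-1) mod 24)) = x(9) = 6.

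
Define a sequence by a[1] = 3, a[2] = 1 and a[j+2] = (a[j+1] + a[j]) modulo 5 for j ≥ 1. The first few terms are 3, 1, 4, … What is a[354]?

We have a[1] = 3, a[2] = 1, a[3] = 4, a[4] = 0, a[5] = 4, a[6] = 4, a[7] = 3, a[8] = 2, a[9] = 0, a[10] = 2, a[11] = 2, a[12] = 4, a[13] = 1, a[14] = 0, a[15] = 1, a[16] = 1, a[17] = 2, a[18] = 3, a[19] = 0, a[20] = 3, a[21] = 3, a[22] = 1.
The sequence repeats with period 20.
(354 - 1) mod 20 = 13, so a[354] = a[14] = 0.

0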